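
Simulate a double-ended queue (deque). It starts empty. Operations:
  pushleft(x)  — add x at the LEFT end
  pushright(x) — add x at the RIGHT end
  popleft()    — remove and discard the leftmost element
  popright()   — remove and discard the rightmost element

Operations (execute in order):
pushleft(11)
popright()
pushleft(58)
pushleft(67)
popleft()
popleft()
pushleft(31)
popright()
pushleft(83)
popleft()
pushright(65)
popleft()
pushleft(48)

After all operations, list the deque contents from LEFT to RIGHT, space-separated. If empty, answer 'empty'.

pushleft(11): [11]
popright(): []
pushleft(58): [58]
pushleft(67): [67, 58]
popleft(): [58]
popleft(): []
pushleft(31): [31]
popright(): []
pushleft(83): [83]
popleft(): []
pushright(65): [65]
popleft(): []
pushleft(48): [48]

Answer: 48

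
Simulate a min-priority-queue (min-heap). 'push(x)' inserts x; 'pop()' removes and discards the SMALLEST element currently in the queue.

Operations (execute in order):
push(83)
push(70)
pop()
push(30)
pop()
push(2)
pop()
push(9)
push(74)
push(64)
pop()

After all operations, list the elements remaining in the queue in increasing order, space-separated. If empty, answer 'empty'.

Answer: 64 74 83

Derivation:
push(83): heap contents = [83]
push(70): heap contents = [70, 83]
pop() → 70: heap contents = [83]
push(30): heap contents = [30, 83]
pop() → 30: heap contents = [83]
push(2): heap contents = [2, 83]
pop() → 2: heap contents = [83]
push(9): heap contents = [9, 83]
push(74): heap contents = [9, 74, 83]
push(64): heap contents = [9, 64, 74, 83]
pop() → 9: heap contents = [64, 74, 83]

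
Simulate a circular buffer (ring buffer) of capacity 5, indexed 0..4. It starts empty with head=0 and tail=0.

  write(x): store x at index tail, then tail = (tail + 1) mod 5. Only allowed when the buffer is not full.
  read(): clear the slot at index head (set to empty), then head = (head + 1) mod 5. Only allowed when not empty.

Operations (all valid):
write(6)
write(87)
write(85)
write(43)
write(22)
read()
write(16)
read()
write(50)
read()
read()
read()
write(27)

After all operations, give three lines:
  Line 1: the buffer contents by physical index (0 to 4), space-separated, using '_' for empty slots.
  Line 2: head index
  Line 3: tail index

Answer: 16 50 27 _ _
0
3

Derivation:
write(6): buf=[6 _ _ _ _], head=0, tail=1, size=1
write(87): buf=[6 87 _ _ _], head=0, tail=2, size=2
write(85): buf=[6 87 85 _ _], head=0, tail=3, size=3
write(43): buf=[6 87 85 43 _], head=0, tail=4, size=4
write(22): buf=[6 87 85 43 22], head=0, tail=0, size=5
read(): buf=[_ 87 85 43 22], head=1, tail=0, size=4
write(16): buf=[16 87 85 43 22], head=1, tail=1, size=5
read(): buf=[16 _ 85 43 22], head=2, tail=1, size=4
write(50): buf=[16 50 85 43 22], head=2, tail=2, size=5
read(): buf=[16 50 _ 43 22], head=3, tail=2, size=4
read(): buf=[16 50 _ _ 22], head=4, tail=2, size=3
read(): buf=[16 50 _ _ _], head=0, tail=2, size=2
write(27): buf=[16 50 27 _ _], head=0, tail=3, size=3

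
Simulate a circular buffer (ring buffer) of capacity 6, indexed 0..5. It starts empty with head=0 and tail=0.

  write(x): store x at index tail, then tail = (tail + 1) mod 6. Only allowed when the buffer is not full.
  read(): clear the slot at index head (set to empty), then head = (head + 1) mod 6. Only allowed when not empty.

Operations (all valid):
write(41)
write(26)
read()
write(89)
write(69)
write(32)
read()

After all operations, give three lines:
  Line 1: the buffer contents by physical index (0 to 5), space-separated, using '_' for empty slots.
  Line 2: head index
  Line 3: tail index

write(41): buf=[41 _ _ _ _ _], head=0, tail=1, size=1
write(26): buf=[41 26 _ _ _ _], head=0, tail=2, size=2
read(): buf=[_ 26 _ _ _ _], head=1, tail=2, size=1
write(89): buf=[_ 26 89 _ _ _], head=1, tail=3, size=2
write(69): buf=[_ 26 89 69 _ _], head=1, tail=4, size=3
write(32): buf=[_ 26 89 69 32 _], head=1, tail=5, size=4
read(): buf=[_ _ 89 69 32 _], head=2, tail=5, size=3

Answer: _ _ 89 69 32 _
2
5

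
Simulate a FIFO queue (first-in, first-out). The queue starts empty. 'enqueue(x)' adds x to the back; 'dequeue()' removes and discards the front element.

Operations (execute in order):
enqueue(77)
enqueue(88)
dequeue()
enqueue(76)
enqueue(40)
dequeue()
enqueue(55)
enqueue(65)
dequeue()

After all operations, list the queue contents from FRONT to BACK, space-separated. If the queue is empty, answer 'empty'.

Answer: 40 55 65

Derivation:
enqueue(77): [77]
enqueue(88): [77, 88]
dequeue(): [88]
enqueue(76): [88, 76]
enqueue(40): [88, 76, 40]
dequeue(): [76, 40]
enqueue(55): [76, 40, 55]
enqueue(65): [76, 40, 55, 65]
dequeue(): [40, 55, 65]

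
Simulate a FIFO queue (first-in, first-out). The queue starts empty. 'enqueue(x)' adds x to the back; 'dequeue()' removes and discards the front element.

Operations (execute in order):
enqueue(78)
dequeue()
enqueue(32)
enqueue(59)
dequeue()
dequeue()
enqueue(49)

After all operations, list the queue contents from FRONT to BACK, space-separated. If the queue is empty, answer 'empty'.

enqueue(78): [78]
dequeue(): []
enqueue(32): [32]
enqueue(59): [32, 59]
dequeue(): [59]
dequeue(): []
enqueue(49): [49]

Answer: 49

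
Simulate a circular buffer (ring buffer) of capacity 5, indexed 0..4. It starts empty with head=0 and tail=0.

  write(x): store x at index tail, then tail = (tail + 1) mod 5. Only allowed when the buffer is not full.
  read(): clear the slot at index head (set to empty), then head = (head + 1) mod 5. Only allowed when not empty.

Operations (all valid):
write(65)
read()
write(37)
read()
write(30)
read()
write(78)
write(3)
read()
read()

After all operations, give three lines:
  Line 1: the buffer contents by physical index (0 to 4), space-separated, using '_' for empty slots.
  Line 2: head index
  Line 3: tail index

Answer: _ _ _ _ _
0
0

Derivation:
write(65): buf=[65 _ _ _ _], head=0, tail=1, size=1
read(): buf=[_ _ _ _ _], head=1, tail=1, size=0
write(37): buf=[_ 37 _ _ _], head=1, tail=2, size=1
read(): buf=[_ _ _ _ _], head=2, tail=2, size=0
write(30): buf=[_ _ 30 _ _], head=2, tail=3, size=1
read(): buf=[_ _ _ _ _], head=3, tail=3, size=0
write(78): buf=[_ _ _ 78 _], head=3, tail=4, size=1
write(3): buf=[_ _ _ 78 3], head=3, tail=0, size=2
read(): buf=[_ _ _ _ 3], head=4, tail=0, size=1
read(): buf=[_ _ _ _ _], head=0, tail=0, size=0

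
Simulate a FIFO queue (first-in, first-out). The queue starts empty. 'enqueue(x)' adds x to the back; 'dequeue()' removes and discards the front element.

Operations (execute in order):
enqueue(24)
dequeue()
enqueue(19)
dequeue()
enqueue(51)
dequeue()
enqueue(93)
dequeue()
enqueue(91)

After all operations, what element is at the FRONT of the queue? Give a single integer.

enqueue(24): queue = [24]
dequeue(): queue = []
enqueue(19): queue = [19]
dequeue(): queue = []
enqueue(51): queue = [51]
dequeue(): queue = []
enqueue(93): queue = [93]
dequeue(): queue = []
enqueue(91): queue = [91]

Answer: 91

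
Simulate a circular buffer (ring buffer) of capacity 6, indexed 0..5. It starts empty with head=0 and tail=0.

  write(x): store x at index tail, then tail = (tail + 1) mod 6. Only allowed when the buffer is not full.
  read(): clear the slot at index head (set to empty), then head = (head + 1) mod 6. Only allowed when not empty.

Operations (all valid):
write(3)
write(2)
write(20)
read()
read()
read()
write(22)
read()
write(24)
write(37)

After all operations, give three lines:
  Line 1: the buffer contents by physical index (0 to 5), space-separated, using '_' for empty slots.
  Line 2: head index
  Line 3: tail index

Answer: _ _ _ _ 24 37
4
0

Derivation:
write(3): buf=[3 _ _ _ _ _], head=0, tail=1, size=1
write(2): buf=[3 2 _ _ _ _], head=0, tail=2, size=2
write(20): buf=[3 2 20 _ _ _], head=0, tail=3, size=3
read(): buf=[_ 2 20 _ _ _], head=1, tail=3, size=2
read(): buf=[_ _ 20 _ _ _], head=2, tail=3, size=1
read(): buf=[_ _ _ _ _ _], head=3, tail=3, size=0
write(22): buf=[_ _ _ 22 _ _], head=3, tail=4, size=1
read(): buf=[_ _ _ _ _ _], head=4, tail=4, size=0
write(24): buf=[_ _ _ _ 24 _], head=4, tail=5, size=1
write(37): buf=[_ _ _ _ 24 37], head=4, tail=0, size=2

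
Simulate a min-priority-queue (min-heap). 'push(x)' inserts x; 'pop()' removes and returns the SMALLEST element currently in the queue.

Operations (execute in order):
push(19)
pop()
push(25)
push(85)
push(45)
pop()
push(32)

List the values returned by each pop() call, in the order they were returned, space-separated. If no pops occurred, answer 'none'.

push(19): heap contents = [19]
pop() → 19: heap contents = []
push(25): heap contents = [25]
push(85): heap contents = [25, 85]
push(45): heap contents = [25, 45, 85]
pop() → 25: heap contents = [45, 85]
push(32): heap contents = [32, 45, 85]

Answer: 19 25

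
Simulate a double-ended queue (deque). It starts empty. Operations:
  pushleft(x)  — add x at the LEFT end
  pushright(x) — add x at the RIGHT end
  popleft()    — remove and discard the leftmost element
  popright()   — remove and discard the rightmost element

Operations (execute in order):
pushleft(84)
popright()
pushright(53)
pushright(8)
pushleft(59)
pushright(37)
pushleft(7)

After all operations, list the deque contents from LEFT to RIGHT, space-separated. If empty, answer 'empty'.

pushleft(84): [84]
popright(): []
pushright(53): [53]
pushright(8): [53, 8]
pushleft(59): [59, 53, 8]
pushright(37): [59, 53, 8, 37]
pushleft(7): [7, 59, 53, 8, 37]

Answer: 7 59 53 8 37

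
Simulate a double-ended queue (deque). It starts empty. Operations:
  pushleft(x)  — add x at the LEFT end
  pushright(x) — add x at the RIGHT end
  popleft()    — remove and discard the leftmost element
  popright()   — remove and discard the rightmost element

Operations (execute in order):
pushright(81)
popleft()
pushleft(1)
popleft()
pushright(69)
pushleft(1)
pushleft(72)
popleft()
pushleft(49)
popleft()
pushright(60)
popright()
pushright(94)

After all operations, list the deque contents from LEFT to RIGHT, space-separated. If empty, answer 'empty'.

Answer: 1 69 94

Derivation:
pushright(81): [81]
popleft(): []
pushleft(1): [1]
popleft(): []
pushright(69): [69]
pushleft(1): [1, 69]
pushleft(72): [72, 1, 69]
popleft(): [1, 69]
pushleft(49): [49, 1, 69]
popleft(): [1, 69]
pushright(60): [1, 69, 60]
popright(): [1, 69]
pushright(94): [1, 69, 94]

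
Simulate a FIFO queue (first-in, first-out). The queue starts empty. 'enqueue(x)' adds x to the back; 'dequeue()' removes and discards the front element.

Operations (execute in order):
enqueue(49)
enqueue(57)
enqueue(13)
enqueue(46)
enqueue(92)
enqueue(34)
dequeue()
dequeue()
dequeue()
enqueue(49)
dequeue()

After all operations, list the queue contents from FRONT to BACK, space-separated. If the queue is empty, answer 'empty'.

Answer: 92 34 49

Derivation:
enqueue(49): [49]
enqueue(57): [49, 57]
enqueue(13): [49, 57, 13]
enqueue(46): [49, 57, 13, 46]
enqueue(92): [49, 57, 13, 46, 92]
enqueue(34): [49, 57, 13, 46, 92, 34]
dequeue(): [57, 13, 46, 92, 34]
dequeue(): [13, 46, 92, 34]
dequeue(): [46, 92, 34]
enqueue(49): [46, 92, 34, 49]
dequeue(): [92, 34, 49]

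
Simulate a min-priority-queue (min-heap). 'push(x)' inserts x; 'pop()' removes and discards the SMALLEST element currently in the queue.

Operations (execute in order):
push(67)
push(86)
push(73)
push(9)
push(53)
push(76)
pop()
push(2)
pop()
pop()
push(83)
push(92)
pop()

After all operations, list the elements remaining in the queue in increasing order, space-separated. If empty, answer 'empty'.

push(67): heap contents = [67]
push(86): heap contents = [67, 86]
push(73): heap contents = [67, 73, 86]
push(9): heap contents = [9, 67, 73, 86]
push(53): heap contents = [9, 53, 67, 73, 86]
push(76): heap contents = [9, 53, 67, 73, 76, 86]
pop() → 9: heap contents = [53, 67, 73, 76, 86]
push(2): heap contents = [2, 53, 67, 73, 76, 86]
pop() → 2: heap contents = [53, 67, 73, 76, 86]
pop() → 53: heap contents = [67, 73, 76, 86]
push(83): heap contents = [67, 73, 76, 83, 86]
push(92): heap contents = [67, 73, 76, 83, 86, 92]
pop() → 67: heap contents = [73, 76, 83, 86, 92]

Answer: 73 76 83 86 92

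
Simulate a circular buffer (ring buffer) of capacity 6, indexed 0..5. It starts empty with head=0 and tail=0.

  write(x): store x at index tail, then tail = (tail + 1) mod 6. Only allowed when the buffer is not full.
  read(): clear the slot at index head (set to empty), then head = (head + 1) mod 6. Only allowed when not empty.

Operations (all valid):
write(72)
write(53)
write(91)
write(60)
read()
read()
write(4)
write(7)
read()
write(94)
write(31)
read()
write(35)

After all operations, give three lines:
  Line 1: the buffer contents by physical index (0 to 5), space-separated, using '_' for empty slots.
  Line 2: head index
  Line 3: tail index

Answer: 94 31 35 _ 4 7
4
3

Derivation:
write(72): buf=[72 _ _ _ _ _], head=0, tail=1, size=1
write(53): buf=[72 53 _ _ _ _], head=0, tail=2, size=2
write(91): buf=[72 53 91 _ _ _], head=0, tail=3, size=3
write(60): buf=[72 53 91 60 _ _], head=0, tail=4, size=4
read(): buf=[_ 53 91 60 _ _], head=1, tail=4, size=3
read(): buf=[_ _ 91 60 _ _], head=2, tail=4, size=2
write(4): buf=[_ _ 91 60 4 _], head=2, tail=5, size=3
write(7): buf=[_ _ 91 60 4 7], head=2, tail=0, size=4
read(): buf=[_ _ _ 60 4 7], head=3, tail=0, size=3
write(94): buf=[94 _ _ 60 4 7], head=3, tail=1, size=4
write(31): buf=[94 31 _ 60 4 7], head=3, tail=2, size=5
read(): buf=[94 31 _ _ 4 7], head=4, tail=2, size=4
write(35): buf=[94 31 35 _ 4 7], head=4, tail=3, size=5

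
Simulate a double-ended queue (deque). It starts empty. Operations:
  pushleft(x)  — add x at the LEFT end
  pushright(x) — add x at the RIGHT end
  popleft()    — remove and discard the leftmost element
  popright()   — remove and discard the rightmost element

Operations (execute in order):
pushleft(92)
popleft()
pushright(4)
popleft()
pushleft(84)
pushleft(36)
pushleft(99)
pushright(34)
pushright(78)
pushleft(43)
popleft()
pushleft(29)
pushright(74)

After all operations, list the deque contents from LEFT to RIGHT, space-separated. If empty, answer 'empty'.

Answer: 29 99 36 84 34 78 74

Derivation:
pushleft(92): [92]
popleft(): []
pushright(4): [4]
popleft(): []
pushleft(84): [84]
pushleft(36): [36, 84]
pushleft(99): [99, 36, 84]
pushright(34): [99, 36, 84, 34]
pushright(78): [99, 36, 84, 34, 78]
pushleft(43): [43, 99, 36, 84, 34, 78]
popleft(): [99, 36, 84, 34, 78]
pushleft(29): [29, 99, 36, 84, 34, 78]
pushright(74): [29, 99, 36, 84, 34, 78, 74]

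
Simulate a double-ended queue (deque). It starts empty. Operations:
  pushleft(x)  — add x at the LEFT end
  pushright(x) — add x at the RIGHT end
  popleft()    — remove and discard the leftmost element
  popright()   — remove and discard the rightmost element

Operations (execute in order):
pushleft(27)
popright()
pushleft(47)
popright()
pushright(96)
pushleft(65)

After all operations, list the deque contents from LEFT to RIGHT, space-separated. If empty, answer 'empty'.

Answer: 65 96

Derivation:
pushleft(27): [27]
popright(): []
pushleft(47): [47]
popright(): []
pushright(96): [96]
pushleft(65): [65, 96]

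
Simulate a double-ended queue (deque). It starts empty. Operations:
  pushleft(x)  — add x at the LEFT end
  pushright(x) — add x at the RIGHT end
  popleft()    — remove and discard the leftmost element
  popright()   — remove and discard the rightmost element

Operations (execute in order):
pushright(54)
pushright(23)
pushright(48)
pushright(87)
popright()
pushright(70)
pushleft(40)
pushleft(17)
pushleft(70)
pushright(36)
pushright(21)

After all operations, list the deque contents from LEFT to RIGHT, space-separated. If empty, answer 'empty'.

Answer: 70 17 40 54 23 48 70 36 21

Derivation:
pushright(54): [54]
pushright(23): [54, 23]
pushright(48): [54, 23, 48]
pushright(87): [54, 23, 48, 87]
popright(): [54, 23, 48]
pushright(70): [54, 23, 48, 70]
pushleft(40): [40, 54, 23, 48, 70]
pushleft(17): [17, 40, 54, 23, 48, 70]
pushleft(70): [70, 17, 40, 54, 23, 48, 70]
pushright(36): [70, 17, 40, 54, 23, 48, 70, 36]
pushright(21): [70, 17, 40, 54, 23, 48, 70, 36, 21]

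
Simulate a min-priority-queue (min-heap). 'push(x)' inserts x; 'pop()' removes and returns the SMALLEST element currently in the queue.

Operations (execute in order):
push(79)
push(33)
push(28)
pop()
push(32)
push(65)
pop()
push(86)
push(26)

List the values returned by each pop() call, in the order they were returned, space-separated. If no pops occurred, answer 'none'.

Answer: 28 32

Derivation:
push(79): heap contents = [79]
push(33): heap contents = [33, 79]
push(28): heap contents = [28, 33, 79]
pop() → 28: heap contents = [33, 79]
push(32): heap contents = [32, 33, 79]
push(65): heap contents = [32, 33, 65, 79]
pop() → 32: heap contents = [33, 65, 79]
push(86): heap contents = [33, 65, 79, 86]
push(26): heap contents = [26, 33, 65, 79, 86]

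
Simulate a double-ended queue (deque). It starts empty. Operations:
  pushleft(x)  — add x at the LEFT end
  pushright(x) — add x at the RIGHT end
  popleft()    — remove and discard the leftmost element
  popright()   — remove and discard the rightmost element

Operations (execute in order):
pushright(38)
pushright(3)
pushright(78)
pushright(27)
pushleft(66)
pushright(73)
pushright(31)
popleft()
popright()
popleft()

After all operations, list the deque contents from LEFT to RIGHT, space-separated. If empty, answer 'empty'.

pushright(38): [38]
pushright(3): [38, 3]
pushright(78): [38, 3, 78]
pushright(27): [38, 3, 78, 27]
pushleft(66): [66, 38, 3, 78, 27]
pushright(73): [66, 38, 3, 78, 27, 73]
pushright(31): [66, 38, 3, 78, 27, 73, 31]
popleft(): [38, 3, 78, 27, 73, 31]
popright(): [38, 3, 78, 27, 73]
popleft(): [3, 78, 27, 73]

Answer: 3 78 27 73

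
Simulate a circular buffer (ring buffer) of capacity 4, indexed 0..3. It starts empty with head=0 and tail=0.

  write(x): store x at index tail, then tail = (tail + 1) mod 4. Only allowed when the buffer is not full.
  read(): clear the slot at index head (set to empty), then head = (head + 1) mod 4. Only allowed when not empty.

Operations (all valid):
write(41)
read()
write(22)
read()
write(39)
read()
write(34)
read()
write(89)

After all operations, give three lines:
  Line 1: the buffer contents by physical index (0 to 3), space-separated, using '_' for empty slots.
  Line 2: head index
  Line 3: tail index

write(41): buf=[41 _ _ _], head=0, tail=1, size=1
read(): buf=[_ _ _ _], head=1, tail=1, size=0
write(22): buf=[_ 22 _ _], head=1, tail=2, size=1
read(): buf=[_ _ _ _], head=2, tail=2, size=0
write(39): buf=[_ _ 39 _], head=2, tail=3, size=1
read(): buf=[_ _ _ _], head=3, tail=3, size=0
write(34): buf=[_ _ _ 34], head=3, tail=0, size=1
read(): buf=[_ _ _ _], head=0, tail=0, size=0
write(89): buf=[89 _ _ _], head=0, tail=1, size=1

Answer: 89 _ _ _
0
1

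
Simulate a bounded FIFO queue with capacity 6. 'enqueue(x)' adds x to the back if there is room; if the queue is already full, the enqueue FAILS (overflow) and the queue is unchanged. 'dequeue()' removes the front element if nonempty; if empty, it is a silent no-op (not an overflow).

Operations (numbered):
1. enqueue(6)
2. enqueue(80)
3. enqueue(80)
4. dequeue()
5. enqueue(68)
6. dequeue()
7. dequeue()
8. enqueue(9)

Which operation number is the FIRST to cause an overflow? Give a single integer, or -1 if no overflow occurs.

1. enqueue(6): size=1
2. enqueue(80): size=2
3. enqueue(80): size=3
4. dequeue(): size=2
5. enqueue(68): size=3
6. dequeue(): size=2
7. dequeue(): size=1
8. enqueue(9): size=2

Answer: -1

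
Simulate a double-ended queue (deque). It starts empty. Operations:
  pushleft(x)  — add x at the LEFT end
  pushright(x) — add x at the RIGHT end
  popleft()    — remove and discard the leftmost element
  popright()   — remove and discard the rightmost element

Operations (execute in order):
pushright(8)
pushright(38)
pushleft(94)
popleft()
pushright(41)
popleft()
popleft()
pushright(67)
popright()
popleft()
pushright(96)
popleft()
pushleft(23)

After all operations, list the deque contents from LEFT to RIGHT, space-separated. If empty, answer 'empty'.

pushright(8): [8]
pushright(38): [8, 38]
pushleft(94): [94, 8, 38]
popleft(): [8, 38]
pushright(41): [8, 38, 41]
popleft(): [38, 41]
popleft(): [41]
pushright(67): [41, 67]
popright(): [41]
popleft(): []
pushright(96): [96]
popleft(): []
pushleft(23): [23]

Answer: 23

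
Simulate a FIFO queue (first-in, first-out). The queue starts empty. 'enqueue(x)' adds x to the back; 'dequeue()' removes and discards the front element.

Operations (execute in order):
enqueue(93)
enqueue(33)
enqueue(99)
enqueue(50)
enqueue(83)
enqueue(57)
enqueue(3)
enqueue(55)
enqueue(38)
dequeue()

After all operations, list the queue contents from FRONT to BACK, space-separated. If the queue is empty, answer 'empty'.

Answer: 33 99 50 83 57 3 55 38

Derivation:
enqueue(93): [93]
enqueue(33): [93, 33]
enqueue(99): [93, 33, 99]
enqueue(50): [93, 33, 99, 50]
enqueue(83): [93, 33, 99, 50, 83]
enqueue(57): [93, 33, 99, 50, 83, 57]
enqueue(3): [93, 33, 99, 50, 83, 57, 3]
enqueue(55): [93, 33, 99, 50, 83, 57, 3, 55]
enqueue(38): [93, 33, 99, 50, 83, 57, 3, 55, 38]
dequeue(): [33, 99, 50, 83, 57, 3, 55, 38]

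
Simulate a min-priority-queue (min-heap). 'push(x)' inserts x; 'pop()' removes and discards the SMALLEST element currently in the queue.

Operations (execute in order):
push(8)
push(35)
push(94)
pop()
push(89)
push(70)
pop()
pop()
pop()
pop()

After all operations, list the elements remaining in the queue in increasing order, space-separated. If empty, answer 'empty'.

Answer: empty

Derivation:
push(8): heap contents = [8]
push(35): heap contents = [8, 35]
push(94): heap contents = [8, 35, 94]
pop() → 8: heap contents = [35, 94]
push(89): heap contents = [35, 89, 94]
push(70): heap contents = [35, 70, 89, 94]
pop() → 35: heap contents = [70, 89, 94]
pop() → 70: heap contents = [89, 94]
pop() → 89: heap contents = [94]
pop() → 94: heap contents = []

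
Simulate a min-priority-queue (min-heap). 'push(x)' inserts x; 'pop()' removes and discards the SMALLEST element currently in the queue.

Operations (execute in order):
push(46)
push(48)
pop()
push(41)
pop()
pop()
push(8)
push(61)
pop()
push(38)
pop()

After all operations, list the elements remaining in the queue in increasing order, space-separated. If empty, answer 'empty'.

Answer: 61

Derivation:
push(46): heap contents = [46]
push(48): heap contents = [46, 48]
pop() → 46: heap contents = [48]
push(41): heap contents = [41, 48]
pop() → 41: heap contents = [48]
pop() → 48: heap contents = []
push(8): heap contents = [8]
push(61): heap contents = [8, 61]
pop() → 8: heap contents = [61]
push(38): heap contents = [38, 61]
pop() → 38: heap contents = [61]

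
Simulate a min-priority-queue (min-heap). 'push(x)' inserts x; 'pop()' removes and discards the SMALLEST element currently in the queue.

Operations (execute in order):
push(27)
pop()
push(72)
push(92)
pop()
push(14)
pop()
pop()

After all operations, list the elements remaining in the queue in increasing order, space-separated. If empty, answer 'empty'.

Answer: empty

Derivation:
push(27): heap contents = [27]
pop() → 27: heap contents = []
push(72): heap contents = [72]
push(92): heap contents = [72, 92]
pop() → 72: heap contents = [92]
push(14): heap contents = [14, 92]
pop() → 14: heap contents = [92]
pop() → 92: heap contents = []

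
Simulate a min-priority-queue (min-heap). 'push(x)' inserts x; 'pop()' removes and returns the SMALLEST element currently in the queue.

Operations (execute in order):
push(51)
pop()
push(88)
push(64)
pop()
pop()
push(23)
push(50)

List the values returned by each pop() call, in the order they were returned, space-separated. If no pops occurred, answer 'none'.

push(51): heap contents = [51]
pop() → 51: heap contents = []
push(88): heap contents = [88]
push(64): heap contents = [64, 88]
pop() → 64: heap contents = [88]
pop() → 88: heap contents = []
push(23): heap contents = [23]
push(50): heap contents = [23, 50]

Answer: 51 64 88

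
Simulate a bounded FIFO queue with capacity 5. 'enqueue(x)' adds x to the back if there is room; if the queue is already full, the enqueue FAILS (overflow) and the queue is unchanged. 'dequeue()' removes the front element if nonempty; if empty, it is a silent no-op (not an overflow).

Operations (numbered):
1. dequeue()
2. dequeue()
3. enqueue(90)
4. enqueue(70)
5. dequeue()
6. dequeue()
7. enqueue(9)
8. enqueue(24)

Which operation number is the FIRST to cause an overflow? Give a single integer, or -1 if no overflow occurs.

Answer: -1

Derivation:
1. dequeue(): empty, no-op, size=0
2. dequeue(): empty, no-op, size=0
3. enqueue(90): size=1
4. enqueue(70): size=2
5. dequeue(): size=1
6. dequeue(): size=0
7. enqueue(9): size=1
8. enqueue(24): size=2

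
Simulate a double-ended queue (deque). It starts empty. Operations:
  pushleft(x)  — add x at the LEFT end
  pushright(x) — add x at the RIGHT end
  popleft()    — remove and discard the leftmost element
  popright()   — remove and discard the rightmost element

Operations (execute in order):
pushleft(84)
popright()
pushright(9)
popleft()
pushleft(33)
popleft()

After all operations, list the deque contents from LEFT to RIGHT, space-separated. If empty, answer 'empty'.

Answer: empty

Derivation:
pushleft(84): [84]
popright(): []
pushright(9): [9]
popleft(): []
pushleft(33): [33]
popleft(): []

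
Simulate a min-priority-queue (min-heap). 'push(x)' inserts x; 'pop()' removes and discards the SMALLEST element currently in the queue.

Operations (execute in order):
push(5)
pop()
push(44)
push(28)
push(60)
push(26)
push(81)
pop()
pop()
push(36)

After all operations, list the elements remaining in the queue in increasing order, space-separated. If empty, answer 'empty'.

push(5): heap contents = [5]
pop() → 5: heap contents = []
push(44): heap contents = [44]
push(28): heap contents = [28, 44]
push(60): heap contents = [28, 44, 60]
push(26): heap contents = [26, 28, 44, 60]
push(81): heap contents = [26, 28, 44, 60, 81]
pop() → 26: heap contents = [28, 44, 60, 81]
pop() → 28: heap contents = [44, 60, 81]
push(36): heap contents = [36, 44, 60, 81]

Answer: 36 44 60 81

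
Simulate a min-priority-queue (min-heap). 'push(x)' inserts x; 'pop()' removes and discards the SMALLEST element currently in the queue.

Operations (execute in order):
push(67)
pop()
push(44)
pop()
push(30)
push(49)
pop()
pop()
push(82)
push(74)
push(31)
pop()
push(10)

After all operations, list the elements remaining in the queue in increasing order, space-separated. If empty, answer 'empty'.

push(67): heap contents = [67]
pop() → 67: heap contents = []
push(44): heap contents = [44]
pop() → 44: heap contents = []
push(30): heap contents = [30]
push(49): heap contents = [30, 49]
pop() → 30: heap contents = [49]
pop() → 49: heap contents = []
push(82): heap contents = [82]
push(74): heap contents = [74, 82]
push(31): heap contents = [31, 74, 82]
pop() → 31: heap contents = [74, 82]
push(10): heap contents = [10, 74, 82]

Answer: 10 74 82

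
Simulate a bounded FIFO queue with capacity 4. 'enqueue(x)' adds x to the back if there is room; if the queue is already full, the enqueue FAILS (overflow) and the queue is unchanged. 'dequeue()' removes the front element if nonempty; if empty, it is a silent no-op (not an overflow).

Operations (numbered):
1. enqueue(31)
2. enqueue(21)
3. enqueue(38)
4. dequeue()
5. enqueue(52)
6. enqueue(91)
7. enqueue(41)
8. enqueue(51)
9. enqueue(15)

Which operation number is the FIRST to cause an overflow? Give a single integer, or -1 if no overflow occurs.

Answer: 7

Derivation:
1. enqueue(31): size=1
2. enqueue(21): size=2
3. enqueue(38): size=3
4. dequeue(): size=2
5. enqueue(52): size=3
6. enqueue(91): size=4
7. enqueue(41): size=4=cap → OVERFLOW (fail)
8. enqueue(51): size=4=cap → OVERFLOW (fail)
9. enqueue(15): size=4=cap → OVERFLOW (fail)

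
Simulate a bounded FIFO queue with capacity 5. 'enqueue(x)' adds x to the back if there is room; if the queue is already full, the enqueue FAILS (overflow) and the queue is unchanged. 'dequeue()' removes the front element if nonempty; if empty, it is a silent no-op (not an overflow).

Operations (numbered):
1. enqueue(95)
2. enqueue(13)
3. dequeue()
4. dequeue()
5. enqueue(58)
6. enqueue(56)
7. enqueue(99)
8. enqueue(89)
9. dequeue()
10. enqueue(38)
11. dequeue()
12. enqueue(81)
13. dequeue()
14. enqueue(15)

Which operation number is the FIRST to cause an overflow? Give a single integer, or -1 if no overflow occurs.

Answer: -1

Derivation:
1. enqueue(95): size=1
2. enqueue(13): size=2
3. dequeue(): size=1
4. dequeue(): size=0
5. enqueue(58): size=1
6. enqueue(56): size=2
7. enqueue(99): size=3
8. enqueue(89): size=4
9. dequeue(): size=3
10. enqueue(38): size=4
11. dequeue(): size=3
12. enqueue(81): size=4
13. dequeue(): size=3
14. enqueue(15): size=4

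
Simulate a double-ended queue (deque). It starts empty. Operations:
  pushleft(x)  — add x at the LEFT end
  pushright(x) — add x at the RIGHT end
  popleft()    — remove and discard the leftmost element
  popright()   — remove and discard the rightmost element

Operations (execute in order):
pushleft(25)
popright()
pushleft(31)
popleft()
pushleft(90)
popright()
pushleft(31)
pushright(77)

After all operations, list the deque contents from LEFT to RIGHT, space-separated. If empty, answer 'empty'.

pushleft(25): [25]
popright(): []
pushleft(31): [31]
popleft(): []
pushleft(90): [90]
popright(): []
pushleft(31): [31]
pushright(77): [31, 77]

Answer: 31 77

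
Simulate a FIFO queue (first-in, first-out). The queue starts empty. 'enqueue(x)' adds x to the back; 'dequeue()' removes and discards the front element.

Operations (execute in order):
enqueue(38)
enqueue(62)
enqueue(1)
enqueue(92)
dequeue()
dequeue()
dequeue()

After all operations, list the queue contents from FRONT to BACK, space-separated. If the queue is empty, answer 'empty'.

enqueue(38): [38]
enqueue(62): [38, 62]
enqueue(1): [38, 62, 1]
enqueue(92): [38, 62, 1, 92]
dequeue(): [62, 1, 92]
dequeue(): [1, 92]
dequeue(): [92]

Answer: 92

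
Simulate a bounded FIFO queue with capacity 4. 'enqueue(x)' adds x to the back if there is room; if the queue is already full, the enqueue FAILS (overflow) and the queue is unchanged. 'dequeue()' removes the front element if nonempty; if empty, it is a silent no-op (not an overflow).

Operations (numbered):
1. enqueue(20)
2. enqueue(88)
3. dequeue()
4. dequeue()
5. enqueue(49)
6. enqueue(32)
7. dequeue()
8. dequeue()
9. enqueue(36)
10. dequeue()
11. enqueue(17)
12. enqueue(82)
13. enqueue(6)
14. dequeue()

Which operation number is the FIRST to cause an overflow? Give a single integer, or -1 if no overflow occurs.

1. enqueue(20): size=1
2. enqueue(88): size=2
3. dequeue(): size=1
4. dequeue(): size=0
5. enqueue(49): size=1
6. enqueue(32): size=2
7. dequeue(): size=1
8. dequeue(): size=0
9. enqueue(36): size=1
10. dequeue(): size=0
11. enqueue(17): size=1
12. enqueue(82): size=2
13. enqueue(6): size=3
14. dequeue(): size=2

Answer: -1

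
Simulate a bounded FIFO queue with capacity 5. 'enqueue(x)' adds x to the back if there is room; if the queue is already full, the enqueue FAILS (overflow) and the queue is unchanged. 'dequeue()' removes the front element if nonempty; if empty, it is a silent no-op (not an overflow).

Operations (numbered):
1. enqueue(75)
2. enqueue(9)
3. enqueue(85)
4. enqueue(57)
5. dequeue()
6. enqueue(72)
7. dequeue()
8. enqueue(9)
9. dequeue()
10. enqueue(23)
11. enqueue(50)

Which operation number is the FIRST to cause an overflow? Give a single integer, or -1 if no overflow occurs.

Answer: -1

Derivation:
1. enqueue(75): size=1
2. enqueue(9): size=2
3. enqueue(85): size=3
4. enqueue(57): size=4
5. dequeue(): size=3
6. enqueue(72): size=4
7. dequeue(): size=3
8. enqueue(9): size=4
9. dequeue(): size=3
10. enqueue(23): size=4
11. enqueue(50): size=5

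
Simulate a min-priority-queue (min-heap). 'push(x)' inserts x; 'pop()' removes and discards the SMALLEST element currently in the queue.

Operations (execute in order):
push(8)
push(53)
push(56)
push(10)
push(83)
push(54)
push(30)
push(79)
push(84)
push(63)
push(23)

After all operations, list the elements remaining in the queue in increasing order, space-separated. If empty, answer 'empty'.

Answer: 8 10 23 30 53 54 56 63 79 83 84

Derivation:
push(8): heap contents = [8]
push(53): heap contents = [8, 53]
push(56): heap contents = [8, 53, 56]
push(10): heap contents = [8, 10, 53, 56]
push(83): heap contents = [8, 10, 53, 56, 83]
push(54): heap contents = [8, 10, 53, 54, 56, 83]
push(30): heap contents = [8, 10, 30, 53, 54, 56, 83]
push(79): heap contents = [8, 10, 30, 53, 54, 56, 79, 83]
push(84): heap contents = [8, 10, 30, 53, 54, 56, 79, 83, 84]
push(63): heap contents = [8, 10, 30, 53, 54, 56, 63, 79, 83, 84]
push(23): heap contents = [8, 10, 23, 30, 53, 54, 56, 63, 79, 83, 84]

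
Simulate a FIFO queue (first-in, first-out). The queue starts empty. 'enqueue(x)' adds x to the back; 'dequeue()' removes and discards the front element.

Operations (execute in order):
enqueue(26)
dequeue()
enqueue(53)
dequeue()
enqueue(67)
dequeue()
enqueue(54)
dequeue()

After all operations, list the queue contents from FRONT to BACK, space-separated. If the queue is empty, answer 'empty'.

enqueue(26): [26]
dequeue(): []
enqueue(53): [53]
dequeue(): []
enqueue(67): [67]
dequeue(): []
enqueue(54): [54]
dequeue(): []

Answer: empty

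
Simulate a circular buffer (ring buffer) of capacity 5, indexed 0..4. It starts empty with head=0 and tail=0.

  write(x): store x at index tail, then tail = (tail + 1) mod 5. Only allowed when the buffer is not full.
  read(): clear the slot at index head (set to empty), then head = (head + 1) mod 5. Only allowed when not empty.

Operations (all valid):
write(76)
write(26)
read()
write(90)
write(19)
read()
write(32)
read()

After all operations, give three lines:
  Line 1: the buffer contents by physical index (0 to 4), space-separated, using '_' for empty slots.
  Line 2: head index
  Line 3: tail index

Answer: _ _ _ 19 32
3
0

Derivation:
write(76): buf=[76 _ _ _ _], head=0, tail=1, size=1
write(26): buf=[76 26 _ _ _], head=0, tail=2, size=2
read(): buf=[_ 26 _ _ _], head=1, tail=2, size=1
write(90): buf=[_ 26 90 _ _], head=1, tail=3, size=2
write(19): buf=[_ 26 90 19 _], head=1, tail=4, size=3
read(): buf=[_ _ 90 19 _], head=2, tail=4, size=2
write(32): buf=[_ _ 90 19 32], head=2, tail=0, size=3
read(): buf=[_ _ _ 19 32], head=3, tail=0, size=2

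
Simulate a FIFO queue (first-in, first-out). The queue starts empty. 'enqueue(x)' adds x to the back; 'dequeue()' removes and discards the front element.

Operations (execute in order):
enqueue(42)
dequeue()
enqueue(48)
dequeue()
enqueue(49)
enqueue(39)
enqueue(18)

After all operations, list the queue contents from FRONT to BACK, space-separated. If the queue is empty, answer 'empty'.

enqueue(42): [42]
dequeue(): []
enqueue(48): [48]
dequeue(): []
enqueue(49): [49]
enqueue(39): [49, 39]
enqueue(18): [49, 39, 18]

Answer: 49 39 18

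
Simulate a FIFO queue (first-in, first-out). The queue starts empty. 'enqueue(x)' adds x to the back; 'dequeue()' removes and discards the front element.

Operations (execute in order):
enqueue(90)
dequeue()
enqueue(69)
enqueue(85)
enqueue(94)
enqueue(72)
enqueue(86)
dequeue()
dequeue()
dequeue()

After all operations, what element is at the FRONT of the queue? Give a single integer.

enqueue(90): queue = [90]
dequeue(): queue = []
enqueue(69): queue = [69]
enqueue(85): queue = [69, 85]
enqueue(94): queue = [69, 85, 94]
enqueue(72): queue = [69, 85, 94, 72]
enqueue(86): queue = [69, 85, 94, 72, 86]
dequeue(): queue = [85, 94, 72, 86]
dequeue(): queue = [94, 72, 86]
dequeue(): queue = [72, 86]

Answer: 72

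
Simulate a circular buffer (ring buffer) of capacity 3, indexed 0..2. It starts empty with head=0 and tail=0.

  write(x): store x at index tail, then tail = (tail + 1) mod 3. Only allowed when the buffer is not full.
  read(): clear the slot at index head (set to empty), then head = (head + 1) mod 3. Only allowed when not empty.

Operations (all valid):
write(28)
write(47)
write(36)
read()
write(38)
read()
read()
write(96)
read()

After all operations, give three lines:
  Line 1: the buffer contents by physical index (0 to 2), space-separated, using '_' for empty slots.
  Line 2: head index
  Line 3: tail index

write(28): buf=[28 _ _], head=0, tail=1, size=1
write(47): buf=[28 47 _], head=0, tail=2, size=2
write(36): buf=[28 47 36], head=0, tail=0, size=3
read(): buf=[_ 47 36], head=1, tail=0, size=2
write(38): buf=[38 47 36], head=1, tail=1, size=3
read(): buf=[38 _ 36], head=2, tail=1, size=2
read(): buf=[38 _ _], head=0, tail=1, size=1
write(96): buf=[38 96 _], head=0, tail=2, size=2
read(): buf=[_ 96 _], head=1, tail=2, size=1

Answer: _ 96 _
1
2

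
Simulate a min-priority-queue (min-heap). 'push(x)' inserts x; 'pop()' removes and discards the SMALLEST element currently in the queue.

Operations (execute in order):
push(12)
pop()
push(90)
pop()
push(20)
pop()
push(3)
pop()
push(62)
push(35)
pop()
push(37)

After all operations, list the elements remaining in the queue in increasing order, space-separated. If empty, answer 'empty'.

Answer: 37 62

Derivation:
push(12): heap contents = [12]
pop() → 12: heap contents = []
push(90): heap contents = [90]
pop() → 90: heap contents = []
push(20): heap contents = [20]
pop() → 20: heap contents = []
push(3): heap contents = [3]
pop() → 3: heap contents = []
push(62): heap contents = [62]
push(35): heap contents = [35, 62]
pop() → 35: heap contents = [62]
push(37): heap contents = [37, 62]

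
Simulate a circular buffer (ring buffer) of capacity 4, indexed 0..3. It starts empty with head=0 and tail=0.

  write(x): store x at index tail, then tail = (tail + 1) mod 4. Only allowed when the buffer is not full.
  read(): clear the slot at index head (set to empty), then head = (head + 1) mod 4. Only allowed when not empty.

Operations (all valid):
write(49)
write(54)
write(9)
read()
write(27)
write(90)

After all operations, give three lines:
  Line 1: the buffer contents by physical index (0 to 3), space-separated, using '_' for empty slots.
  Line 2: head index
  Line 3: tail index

Answer: 90 54 9 27
1
1

Derivation:
write(49): buf=[49 _ _ _], head=0, tail=1, size=1
write(54): buf=[49 54 _ _], head=0, tail=2, size=2
write(9): buf=[49 54 9 _], head=0, tail=3, size=3
read(): buf=[_ 54 9 _], head=1, tail=3, size=2
write(27): buf=[_ 54 9 27], head=1, tail=0, size=3
write(90): buf=[90 54 9 27], head=1, tail=1, size=4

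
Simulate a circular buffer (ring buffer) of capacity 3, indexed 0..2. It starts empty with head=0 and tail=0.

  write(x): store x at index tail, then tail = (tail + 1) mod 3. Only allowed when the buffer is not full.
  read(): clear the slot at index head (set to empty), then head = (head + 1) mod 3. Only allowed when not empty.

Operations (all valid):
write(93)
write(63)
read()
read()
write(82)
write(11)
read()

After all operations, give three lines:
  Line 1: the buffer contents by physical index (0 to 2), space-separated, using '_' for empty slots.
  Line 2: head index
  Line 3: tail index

write(93): buf=[93 _ _], head=0, tail=1, size=1
write(63): buf=[93 63 _], head=0, tail=2, size=2
read(): buf=[_ 63 _], head=1, tail=2, size=1
read(): buf=[_ _ _], head=2, tail=2, size=0
write(82): buf=[_ _ 82], head=2, tail=0, size=1
write(11): buf=[11 _ 82], head=2, tail=1, size=2
read(): buf=[11 _ _], head=0, tail=1, size=1

Answer: 11 _ _
0
1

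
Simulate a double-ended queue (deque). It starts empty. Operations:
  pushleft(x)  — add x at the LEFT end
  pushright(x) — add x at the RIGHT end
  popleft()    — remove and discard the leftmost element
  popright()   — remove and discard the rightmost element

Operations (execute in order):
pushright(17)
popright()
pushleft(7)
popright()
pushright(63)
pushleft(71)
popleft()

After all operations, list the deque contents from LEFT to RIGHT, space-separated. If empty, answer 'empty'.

Answer: 63

Derivation:
pushright(17): [17]
popright(): []
pushleft(7): [7]
popright(): []
pushright(63): [63]
pushleft(71): [71, 63]
popleft(): [63]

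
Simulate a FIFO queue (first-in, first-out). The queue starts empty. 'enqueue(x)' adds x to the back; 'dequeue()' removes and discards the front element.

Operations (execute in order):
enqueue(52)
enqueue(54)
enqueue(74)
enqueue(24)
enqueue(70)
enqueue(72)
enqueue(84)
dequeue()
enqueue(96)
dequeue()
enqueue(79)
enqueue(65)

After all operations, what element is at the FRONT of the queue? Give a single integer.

enqueue(52): queue = [52]
enqueue(54): queue = [52, 54]
enqueue(74): queue = [52, 54, 74]
enqueue(24): queue = [52, 54, 74, 24]
enqueue(70): queue = [52, 54, 74, 24, 70]
enqueue(72): queue = [52, 54, 74, 24, 70, 72]
enqueue(84): queue = [52, 54, 74, 24, 70, 72, 84]
dequeue(): queue = [54, 74, 24, 70, 72, 84]
enqueue(96): queue = [54, 74, 24, 70, 72, 84, 96]
dequeue(): queue = [74, 24, 70, 72, 84, 96]
enqueue(79): queue = [74, 24, 70, 72, 84, 96, 79]
enqueue(65): queue = [74, 24, 70, 72, 84, 96, 79, 65]

Answer: 74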